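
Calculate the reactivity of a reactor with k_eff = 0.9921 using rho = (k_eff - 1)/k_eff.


rho = (k_eff - 1) / k_eff
rho = (0.9921 - 1) / 0.9921
rho = -0.0079629

-0.0079629


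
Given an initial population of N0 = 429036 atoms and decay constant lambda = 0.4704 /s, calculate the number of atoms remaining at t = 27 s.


N = N0 * exp(-lambda * t)
N = 429036 * exp(-0.4704 * 27)
N = 1.3080

1.3080


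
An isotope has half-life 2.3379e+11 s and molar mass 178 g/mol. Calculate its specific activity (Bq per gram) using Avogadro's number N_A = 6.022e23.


lambda = ln(2) / t_half = ln(2) / 2.3379e+11 = 2.964828e-12 /s
SA = lambda * N_A / M
SA = 2.964828e-12 * 6.022e23 / 178
SA = 1.0030e+10 Bq/g

1.0030e+10


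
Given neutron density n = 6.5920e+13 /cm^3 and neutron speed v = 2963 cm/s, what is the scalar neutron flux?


phi = n * v
phi = 6.5920e+13 * 2963
phi = 1.9532e+17 /cm^2/s

1.9532e+17


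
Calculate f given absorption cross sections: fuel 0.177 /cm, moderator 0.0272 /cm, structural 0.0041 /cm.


f = Sigma_a_fuel / (Sigma_a_fuel + Sigma_a_mod + Sigma_a_other)
f = 0.177 / (0.177 + 0.0272 + 0.0041)
f = 0.84974

0.84974


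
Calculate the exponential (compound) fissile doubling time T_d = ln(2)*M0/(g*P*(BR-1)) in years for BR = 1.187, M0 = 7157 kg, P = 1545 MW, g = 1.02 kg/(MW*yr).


Breeding gain G = BR - 1 = 1.187 - 1 = 0.187
Fissile production rate = g * P * G = 1.02 * 1545 * 0.187 = 294.6933 kg/yr
T_d = ln(2) * M0 / (g * P * G)
T_d = ln(2) * 7157 / 294.6933 = 16.834 yr

16.834


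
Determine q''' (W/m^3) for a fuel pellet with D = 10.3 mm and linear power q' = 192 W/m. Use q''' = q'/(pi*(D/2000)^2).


r = D / 2 / 1000 = 10.3 / 2 / 1000 = 0.00515 m
q''' = q' / (pi * r^2)
q''' = 192 / (pi * 0.00515^2)
q''' = 2.3043e+06 W/m^3

2.3043e+06


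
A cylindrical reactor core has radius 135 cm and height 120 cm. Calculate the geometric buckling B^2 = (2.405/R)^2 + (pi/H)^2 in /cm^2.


B^2 = (2.405/R)^2 + (pi/H)^2
B^2 = (2.405/135)^2 + (pi/120)^2
B^2 = 0.0010028 /cm^2

0.0010028


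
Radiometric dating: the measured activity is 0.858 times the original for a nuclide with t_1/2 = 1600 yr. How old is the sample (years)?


lambda = ln(2) / t_half = ln(2) / 1600 = 4.332170e-04 /yr
t = -ln(A/A0) / lambda
t = -ln(0.858) / 4.332170e-04
t = 353.52 yr

353.52


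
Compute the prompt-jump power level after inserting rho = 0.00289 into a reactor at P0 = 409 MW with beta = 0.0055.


P1/P0 = beta / (beta - rho)
P1/P0 = 0.0055 / (0.0055 - 0.00289) = 2.107280
P1 = 409 * 2.107280 = 861.88 MW

861.88


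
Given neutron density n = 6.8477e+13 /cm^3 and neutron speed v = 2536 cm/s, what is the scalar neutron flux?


phi = n * v
phi = 6.8477e+13 * 2536
phi = 1.7366e+17 /cm^2/s

1.7366e+17


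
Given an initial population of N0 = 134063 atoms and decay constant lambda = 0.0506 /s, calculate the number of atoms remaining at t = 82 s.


N = N0 * exp(-lambda * t)
N = 134063 * exp(-0.0506 * 82)
N = 2115.1

2115.1


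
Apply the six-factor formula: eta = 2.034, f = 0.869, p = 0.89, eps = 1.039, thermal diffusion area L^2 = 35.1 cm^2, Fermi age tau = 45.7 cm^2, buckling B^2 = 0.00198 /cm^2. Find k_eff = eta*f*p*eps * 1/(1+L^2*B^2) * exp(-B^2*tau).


k_inf = eta*f*p*eps = 2.034*0.869*0.89*1.039 = 1.634467
P_TNL = 1/(1 + L^2*B^2) = 1/(1 + 35.1*0.00198) = 0.9350181
P_FNL = exp(-B^2*tau) = exp(-0.00198*45.7) = 0.9134871
k_eff = k_inf * P_TNL * P_FNL = 1.634467 * 0.9350181 * 0.9134871
k_eff = 1.3960

1.3960


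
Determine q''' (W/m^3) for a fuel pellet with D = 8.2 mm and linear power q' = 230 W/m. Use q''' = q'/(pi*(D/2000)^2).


r = D / 2 / 1000 = 8.2 / 2 / 1000 = 0.0041 m
q''' = q' / (pi * r^2)
q''' = 230 / (pi * 0.0041^2)
q''' = 4.3552e+06 W/m^3

4.3552e+06


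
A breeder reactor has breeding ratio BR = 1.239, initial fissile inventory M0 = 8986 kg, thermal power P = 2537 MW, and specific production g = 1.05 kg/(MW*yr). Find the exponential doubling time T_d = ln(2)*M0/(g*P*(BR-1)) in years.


Breeding gain G = BR - 1 = 1.239 - 1 = 0.239
Fissile production rate = g * P * G = 1.05 * 2537 * 0.239 = 636.66015 kg/yr
T_d = ln(2) * M0 / (g * P * G)
T_d = ln(2) * 8986 / 636.66015 = 9.7833 yr

9.7833


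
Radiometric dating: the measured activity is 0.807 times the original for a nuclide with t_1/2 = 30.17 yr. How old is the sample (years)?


lambda = ln(2) / t_half = ln(2) / 30.17 = 0.02297472 /yr
t = -ln(A/A0) / lambda
t = -ln(0.807) / 0.02297472
t = 9.3334 yr

9.3334


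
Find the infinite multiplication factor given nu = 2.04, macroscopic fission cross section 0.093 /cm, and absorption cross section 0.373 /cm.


k_inf = nu * Sigma_f / Sigma_a
k_inf = 2.04 * 0.093 / 0.373
k_inf = 0.50863

0.50863


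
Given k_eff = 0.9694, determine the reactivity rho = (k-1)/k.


rho = (k_eff - 1) / k_eff
rho = (0.9694 - 1) / 0.9694
rho = -0.031566

-0.031566


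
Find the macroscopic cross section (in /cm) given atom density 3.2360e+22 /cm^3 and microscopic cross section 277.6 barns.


Sigma = N * sigma_barns * 1e-24
Sigma = 3.2360e+22 * 277.6 * 1e-24
Sigma = 8.9831 /cm

8.9831


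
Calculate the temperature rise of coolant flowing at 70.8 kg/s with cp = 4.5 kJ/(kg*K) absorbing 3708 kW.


dT = Q / (m_dot * cp)
dT = 3708 / (70.8 * 4.5)
dT = 11.638 C

11.638


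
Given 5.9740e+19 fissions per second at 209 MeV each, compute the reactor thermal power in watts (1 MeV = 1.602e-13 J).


P = fission_rate * E_MeV * 1.602e-13
P = 5.9740e+19 * 209 * 1.602e-13
P = 2.0002e+09 W

2.0002e+09


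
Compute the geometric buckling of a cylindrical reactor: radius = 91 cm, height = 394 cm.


B^2 = (2.405/R)^2 + (pi/H)^2
B^2 = (2.405/91)^2 + (pi/394)^2
B^2 = 7.6205e-04 /cm^2

7.6205e-04


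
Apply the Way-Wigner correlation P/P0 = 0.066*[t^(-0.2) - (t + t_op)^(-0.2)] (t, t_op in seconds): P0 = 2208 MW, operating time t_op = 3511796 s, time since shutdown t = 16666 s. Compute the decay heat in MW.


P/P0 = 0.066 * [t^(-0.2) - (t + t_op)^(-0.2)]
P/P0 = 0.066 * [16666^(-0.2) - (16666 + 3511796)^(-0.2)]
P/P0 = 0.066 * [0.1430981 - 0.04903237] = 0.006208338
P = 2208 * 0.006208338 = 13.708 MW

13.708


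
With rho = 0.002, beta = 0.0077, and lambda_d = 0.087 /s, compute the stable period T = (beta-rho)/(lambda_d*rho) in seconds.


T = (beta - rho) / (lambda_d * rho)
T = (0.0077 - 0.002) / (0.087 * 0.002)
T = 32.759 s

32.759


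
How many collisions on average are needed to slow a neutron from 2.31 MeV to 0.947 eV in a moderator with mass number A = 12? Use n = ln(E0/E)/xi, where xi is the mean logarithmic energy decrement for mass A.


xi = 1 + (A-1)^2/(2A)*ln((A-1)/(A+1)) = 0.1577690 (for A = 12)
n = ln(E0/E) / xi
n = ln(2.31e6 / 0.947) / 0.1577690
n = ln(2.439282e+06) / 0.1577690 = 93.220

93.220


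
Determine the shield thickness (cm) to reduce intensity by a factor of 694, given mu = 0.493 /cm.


x = ln(factor) / mu
x = ln(694) / 0.493
x = 13.271 cm

13.271


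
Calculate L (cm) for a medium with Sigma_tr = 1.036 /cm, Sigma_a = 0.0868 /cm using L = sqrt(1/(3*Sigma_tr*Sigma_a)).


D = 1 / (3 * Sigma_tr) = 1 / (3 * 1.036) = 0.3217503 cm
L = sqrt(D / Sigma_a)
L = sqrt(0.3217503 / 0.0868)
L = 1.9253 cm

1.9253


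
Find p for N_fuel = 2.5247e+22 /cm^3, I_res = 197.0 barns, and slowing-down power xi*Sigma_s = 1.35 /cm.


p = exp(-N * I * 1e-24 / (xi*Sigma_s))
p = exp(-2.5247e+22 * 197.0 * 1e-24 / 1.35)
p = 0.025117

0.025117


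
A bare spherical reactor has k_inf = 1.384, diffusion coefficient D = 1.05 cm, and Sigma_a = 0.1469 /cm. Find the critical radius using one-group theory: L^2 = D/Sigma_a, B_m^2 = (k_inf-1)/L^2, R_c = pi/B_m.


L^2 = D / Sigma_a = 1.05 / 0.1469 = 7.147720 cm^2
B_m^2 = (k_inf - 1) / L^2 = (1.384 - 1) / 7.147720 = 0.05372343 /cm^2
For a bare sphere: B_g = pi/R, so R_c = pi / sqrt(B_m^2)
R_c = pi / sqrt(0.05372343) = 13.554 cm

13.554


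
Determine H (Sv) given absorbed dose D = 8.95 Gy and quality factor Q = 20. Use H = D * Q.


H = D * Q
H = 8.95 * 20
H = 179.00 Sv

179.00


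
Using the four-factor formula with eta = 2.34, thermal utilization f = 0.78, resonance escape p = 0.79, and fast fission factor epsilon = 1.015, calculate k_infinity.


k_inf = eta * f * p * epsilon
k_inf = 2.34 * 0.78 * 0.79 * 1.015
k_inf = 1.4635

1.4635


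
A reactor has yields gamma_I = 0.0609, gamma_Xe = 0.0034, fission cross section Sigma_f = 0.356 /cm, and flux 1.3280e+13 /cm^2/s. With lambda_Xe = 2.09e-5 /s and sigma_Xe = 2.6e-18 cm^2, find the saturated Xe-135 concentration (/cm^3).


Xe_eq = (gamma_I + gamma_Xe) * Sigma_f * phi / (lambda_Xe + sigma_Xe * phi)
Numerator = (0.0609 + 0.0034) * 0.356 * 1.3280e+13 = 3.039898e+11
Denominator = 2.09e-5 + 2.6e-18 * 1.3280e+13 = 5.542800e-05
Xe_eq = 3.039898e+11 / 5.542800e-05 = 5.4844e+15 /cm^3

5.4844e+15


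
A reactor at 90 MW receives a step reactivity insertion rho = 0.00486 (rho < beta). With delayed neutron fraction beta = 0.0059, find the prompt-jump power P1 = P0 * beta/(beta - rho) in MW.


P1/P0 = beta / (beta - rho)
P1/P0 = 0.0059 / (0.0059 - 0.00486) = 5.673077
P1 = 90 * 5.673077 = 510.58 MW

510.58


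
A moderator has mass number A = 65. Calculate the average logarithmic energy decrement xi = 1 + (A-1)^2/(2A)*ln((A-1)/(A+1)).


xi = 1 + (A-1)^2/(2A) * ln((A-1)/(A+1))
xi = 1 + (65-1)^2/(2*65) * ln((65-1)/(65 +1))
xi = 0.030456

0.030456


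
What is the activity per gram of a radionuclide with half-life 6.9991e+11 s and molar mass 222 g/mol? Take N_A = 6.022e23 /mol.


lambda = ln(2) / t_half = ln(2) / 6.9991e+11 = 9.903376e-13 /s
SA = lambda * N_A / M
SA = 9.903376e-13 * 6.022e23 / 222
SA = 2.6864e+09 Bq/g

2.6864e+09


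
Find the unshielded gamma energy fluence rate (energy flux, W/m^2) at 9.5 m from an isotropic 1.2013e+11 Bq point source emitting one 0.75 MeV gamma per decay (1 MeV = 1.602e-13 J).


psi = A * E * 1.602e-13 / (4*pi*r^2)
psi = 1.2013e+11 * 0.75 * 1.602e-13 / (4*pi*9.5^2)
psi = 1.2727e-05 W/m^2

1.2727e-05


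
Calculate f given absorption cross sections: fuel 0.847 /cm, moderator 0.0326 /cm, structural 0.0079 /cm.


f = Sigma_a_fuel / (Sigma_a_fuel + Sigma_a_mod + Sigma_a_other)
f = 0.847 / (0.847 + 0.0326 + 0.0079)
f = 0.95437

0.95437


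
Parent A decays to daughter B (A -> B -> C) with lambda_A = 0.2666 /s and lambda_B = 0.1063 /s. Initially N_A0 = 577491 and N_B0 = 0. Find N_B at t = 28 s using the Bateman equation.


N_B(t) = lambda_A * N_A0 / (lambda_B - lambda_A) * [exp(-lambda_A*t) - exp(-lambda_B*t)]
exp(-0.2666*28) = 5.728996e-04; exp(-0.1063*28) = 0.05097602
N_B = 0.2666 * 577491 / (0.1063 - 0.2666) * (5.728996e-04 - 0.05097602)
N_B = 48409

48409


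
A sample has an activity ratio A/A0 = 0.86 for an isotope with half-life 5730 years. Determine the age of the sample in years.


lambda = ln(2) / t_half = ln(2) / 5730 = 1.209681e-04 /yr
t = -ln(A/A0) / lambda
t = -ln(0.86) / 1.209681e-04
t = 1246.8 yr

1246.8


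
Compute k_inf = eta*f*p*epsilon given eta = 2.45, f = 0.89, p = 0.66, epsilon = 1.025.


k_inf = eta * f * p * epsilon
k_inf = 2.45 * 0.89 * 0.66 * 1.025
k_inf = 1.4751

1.4751


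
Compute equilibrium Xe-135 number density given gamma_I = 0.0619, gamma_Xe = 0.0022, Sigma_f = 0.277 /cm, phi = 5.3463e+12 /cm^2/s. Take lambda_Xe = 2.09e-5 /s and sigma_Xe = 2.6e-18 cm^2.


Xe_eq = (gamma_I + gamma_Xe) * Sigma_f * phi / (lambda_Xe + sigma_Xe * phi)
Numerator = (0.0619 + 0.0022) * 0.277 * 5.3463e+12 = 9.492730e+10
Denominator = 2.09e-5 + 2.6e-18 * 5.3463e+12 = 3.480038e-05
Xe_eq = 9.492730e+10 / 3.480038e-05 = 2.7278e+15 /cm^3

2.7278e+15


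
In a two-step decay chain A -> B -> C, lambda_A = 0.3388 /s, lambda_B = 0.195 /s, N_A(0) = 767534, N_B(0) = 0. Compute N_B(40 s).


N_B(t) = lambda_A * N_A0 / (lambda_B - lambda_A) * [exp(-lambda_A*t) - exp(-lambda_B*t)]
exp(-0.3388*40) = 1.301491e-06; exp(-0.195*40) = 4.097350e-04
N_B = 0.3388 * 767534 / (0.195 - 0.3388) * (1.301491e-06 - 4.097350e-04)
N_B = 738.59

738.59


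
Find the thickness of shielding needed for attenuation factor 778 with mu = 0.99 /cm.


x = ln(factor) / mu
x = ln(778) / 0.99
x = 6.7240 cm

6.7240


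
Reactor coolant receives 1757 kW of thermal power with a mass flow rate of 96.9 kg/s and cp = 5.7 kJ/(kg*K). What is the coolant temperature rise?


dT = Q / (m_dot * cp)
dT = 1757 / (96.9 * 5.7)
dT = 3.1811 C

3.1811


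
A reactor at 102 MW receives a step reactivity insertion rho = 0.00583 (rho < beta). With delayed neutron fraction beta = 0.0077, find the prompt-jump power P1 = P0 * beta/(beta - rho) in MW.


P1/P0 = beta / (beta - rho)
P1/P0 = 0.0077 / (0.0077 - 0.00583) = 4.117647
P1 = 102 * 4.117647 = 420.00 MW

420.00


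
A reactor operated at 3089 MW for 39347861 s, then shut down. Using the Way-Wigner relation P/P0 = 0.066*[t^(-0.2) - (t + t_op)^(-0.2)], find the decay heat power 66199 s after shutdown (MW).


P/P0 = 0.066 * [t^(-0.2) - (t + t_op)^(-0.2)]
P/P0 = 0.066 * [66199^(-0.2) - (66199 + 39347861)^(-0.2)]
P/P0 = 0.066 * [0.1086000 - 0.03026006] = 0.005170436
P = 3089 * 0.005170436 = 15.971 MW

15.971


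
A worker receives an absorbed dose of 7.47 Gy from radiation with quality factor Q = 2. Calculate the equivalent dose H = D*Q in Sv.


H = D * Q
H = 7.47 * 2
H = 14.940 Sv

14.940


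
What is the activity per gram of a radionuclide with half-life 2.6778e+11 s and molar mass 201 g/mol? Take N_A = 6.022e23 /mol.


lambda = ln(2) / t_half = ln(2) / 2.6778e+11 = 2.588495e-12 /s
SA = lambda * N_A / M
SA = 2.588495e-12 * 6.022e23 / 201
SA = 7.7552e+09 Bq/g

7.7552e+09


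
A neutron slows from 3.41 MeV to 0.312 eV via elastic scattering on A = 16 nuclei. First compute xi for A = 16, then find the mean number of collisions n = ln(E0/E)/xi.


xi = 1 + (A-1)^2/(2A)*ln((A-1)/(A+1)) = 0.1199467 (for A = 16)
n = ln(E0/E) / xi
n = ln(3.41e6 / 0.312) / 0.1199467
n = ln(1.092949e+07) / 0.1199467 = 135.12

135.12


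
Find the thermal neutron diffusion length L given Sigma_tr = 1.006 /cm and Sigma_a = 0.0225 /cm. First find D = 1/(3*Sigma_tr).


D = 1 / (3 * Sigma_tr) = 1 / (3 * 1.006) = 0.3313453 cm
L = sqrt(D / Sigma_a)
L = sqrt(0.3313453 / 0.0225)
L = 3.8375 cm

3.8375


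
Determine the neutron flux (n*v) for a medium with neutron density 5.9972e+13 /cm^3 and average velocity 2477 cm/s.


phi = n * v
phi = 5.9972e+13 * 2477
phi = 1.4855e+17 /cm^2/s

1.4855e+17


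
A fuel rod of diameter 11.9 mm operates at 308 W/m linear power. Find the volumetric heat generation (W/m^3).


r = D / 2 / 1000 = 11.9 / 2 / 1000 = 0.00595 m
q''' = q' / (pi * r^2)
q''' = 308 / (pi * 0.00595^2)
q''' = 2.7693e+06 W/m^3

2.7693e+06


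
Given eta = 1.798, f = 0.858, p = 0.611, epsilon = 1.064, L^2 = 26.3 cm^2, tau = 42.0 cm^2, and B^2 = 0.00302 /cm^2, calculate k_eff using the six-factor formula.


k_inf = eta*f*p*eps = 1.798*0.858*0.611*1.064 = 1.002905
P_TNL = 1/(1 + L^2*B^2) = 1/(1 + 26.3*0.00302) = 0.9264183
P_FNL = exp(-B^2*tau) = exp(-0.00302*42.0) = 0.8808746
k_eff = k_inf * P_TNL * P_FNL = 1.002905 * 0.9264183 * 0.8808746
k_eff = 0.81843

0.81843


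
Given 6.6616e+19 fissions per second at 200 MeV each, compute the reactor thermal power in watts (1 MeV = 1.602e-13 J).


P = fission_rate * E_MeV * 1.602e-13
P = 6.6616e+19 * 200 * 1.602e-13
P = 2.1344e+09 W

2.1344e+09


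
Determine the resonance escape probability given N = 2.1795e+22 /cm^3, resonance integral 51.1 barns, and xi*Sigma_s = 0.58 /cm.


p = exp(-N * I * 1e-24 / (xi*Sigma_s))
p = exp(-2.1795e+22 * 51.1 * 1e-24 / 0.58)
p = 0.14658

0.14658


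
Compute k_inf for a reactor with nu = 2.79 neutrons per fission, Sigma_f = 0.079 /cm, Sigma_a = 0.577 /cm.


k_inf = nu * Sigma_f / Sigma_a
k_inf = 2.79 * 0.079 / 0.577
k_inf = 0.38199

0.38199


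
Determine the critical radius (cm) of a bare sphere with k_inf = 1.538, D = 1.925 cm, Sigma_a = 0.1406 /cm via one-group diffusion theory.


L^2 = D / Sigma_a = 1.925 / 0.1406 = 13.69132 cm^2
B_m^2 = (k_inf - 1) / L^2 = (1.538 - 1) / 13.69132 = 0.03929497 /cm^2
For a bare sphere: B_g = pi/R, so R_c = pi / sqrt(B_m^2)
R_c = pi / sqrt(0.03929497) = 15.848 cm

15.848


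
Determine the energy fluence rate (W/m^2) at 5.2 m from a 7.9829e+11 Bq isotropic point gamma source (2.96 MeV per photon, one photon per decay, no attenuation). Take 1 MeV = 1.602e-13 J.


psi = A * E * 1.602e-13 / (4*pi*r^2)
psi = 7.9829e+11 * 2.96 * 1.602e-13 / (4*pi*5.2^2)
psi = 0.0011140 W/m^2

0.0011140


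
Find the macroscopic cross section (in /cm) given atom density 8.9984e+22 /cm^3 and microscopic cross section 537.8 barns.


Sigma = N * sigma_barns * 1e-24
Sigma = 8.9984e+22 * 537.8 * 1e-24
Sigma = 48.393 /cm

48.393


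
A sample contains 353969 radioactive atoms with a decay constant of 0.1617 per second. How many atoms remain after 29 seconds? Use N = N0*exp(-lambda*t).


N = N0 * exp(-lambda * t)
N = 353969 * exp(-0.1617 * 29)
N = 3254.1

3254.1


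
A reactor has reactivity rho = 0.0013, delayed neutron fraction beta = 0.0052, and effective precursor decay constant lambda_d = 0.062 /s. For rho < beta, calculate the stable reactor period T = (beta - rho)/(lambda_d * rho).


T = (beta - rho) / (lambda_d * rho)
T = (0.0052 - 0.0013) / (0.062 * 0.0013)
T = 48.387 s

48.387


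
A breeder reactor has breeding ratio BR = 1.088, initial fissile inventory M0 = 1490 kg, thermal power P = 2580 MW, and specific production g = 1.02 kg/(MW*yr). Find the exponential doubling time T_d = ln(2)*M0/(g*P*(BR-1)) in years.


Breeding gain G = BR - 1 = 1.088 - 1 = 0.088
Fissile production rate = g * P * G = 1.02 * 2580 * 0.088 = 231.5808 kg/yr
T_d = ln(2) * M0 / (g * P * G)
T_d = ln(2) * 1490 / 231.5808 = 4.4597 yr

4.4597


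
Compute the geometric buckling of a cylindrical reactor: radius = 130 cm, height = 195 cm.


B^2 = (2.405/R)^2 + (pi/H)^2
B^2 = (2.405/130)^2 + (pi/195)^2
B^2 = 6.0181e-04 /cm^2

6.0181e-04


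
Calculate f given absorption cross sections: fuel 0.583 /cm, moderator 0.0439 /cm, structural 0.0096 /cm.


f = Sigma_a_fuel / (Sigma_a_fuel + Sigma_a_mod + Sigma_a_other)
f = 0.583 / (0.583 + 0.0439 + 0.0096)
f = 0.91595

0.91595


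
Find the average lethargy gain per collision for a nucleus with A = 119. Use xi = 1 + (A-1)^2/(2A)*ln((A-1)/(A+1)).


xi = 1 + (A-1)^2/(2A) * ln((A-1)/(A+1))
xi = 1 + (119-1)^2/(2*119) * ln((119-1)/(119 +1))
xi = 0.016713

0.016713


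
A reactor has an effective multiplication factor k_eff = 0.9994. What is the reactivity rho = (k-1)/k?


rho = (k_eff - 1) / k_eff
rho = (0.9994 - 1) / 0.9994
rho = -6.0036e-04

-6.0036e-04


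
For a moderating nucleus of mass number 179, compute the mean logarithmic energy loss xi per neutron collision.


xi = 1 + (A-1)^2/(2A) * ln((A-1)/(A+1))
xi = 1 + (179-1)^2/(2*179) * ln((179-1)/(179 +1))
xi = 0.011132

0.011132


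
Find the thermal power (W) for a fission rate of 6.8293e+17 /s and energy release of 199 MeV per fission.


P = fission_rate * E_MeV * 1.602e-13
P = 6.8293e+17 * 199 * 1.602e-13
P = 2.1772e+07 W

2.1772e+07


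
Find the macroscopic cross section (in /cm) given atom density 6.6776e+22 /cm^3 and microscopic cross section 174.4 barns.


Sigma = N * sigma_barns * 1e-24
Sigma = 6.6776e+22 * 174.4 * 1e-24
Sigma = 11.646 /cm

11.646


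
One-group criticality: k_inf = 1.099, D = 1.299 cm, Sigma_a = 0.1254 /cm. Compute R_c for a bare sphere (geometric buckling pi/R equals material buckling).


L^2 = D / Sigma_a = 1.299 / 0.1254 = 10.35885 cm^2
B_m^2 = (k_inf - 1) / L^2 = (1.099 - 1) / 10.35885 = 0.009557045 /cm^2
For a bare sphere: B_g = pi/R, so R_c = pi / sqrt(B_m^2)
R_c = pi / sqrt(0.009557045) = 32.136 cm

32.136


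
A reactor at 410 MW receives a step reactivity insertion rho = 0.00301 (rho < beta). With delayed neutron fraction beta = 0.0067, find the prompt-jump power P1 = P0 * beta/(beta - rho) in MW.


P1/P0 = beta / (beta - rho)
P1/P0 = 0.0067 / (0.0067 - 0.00301) = 1.815718
P1 = 410 * 1.815718 = 744.44 MW

744.44


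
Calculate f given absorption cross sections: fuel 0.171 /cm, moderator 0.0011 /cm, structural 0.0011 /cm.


f = Sigma_a_fuel / (Sigma_a_fuel + Sigma_a_mod + Sigma_a_other)
f = 0.171 / (0.171 + 0.0011 + 0.0011)
f = 0.98730

0.98730


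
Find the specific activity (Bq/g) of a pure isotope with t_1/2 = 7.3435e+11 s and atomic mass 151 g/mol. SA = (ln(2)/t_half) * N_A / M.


lambda = ln(2) / t_half = ln(2) / 7.3435e+11 = 9.438921e-13 /s
SA = lambda * N_A / M
SA = 9.438921e-13 * 6.022e23 / 151
SA = 3.7643e+09 Bq/g

3.7643e+09


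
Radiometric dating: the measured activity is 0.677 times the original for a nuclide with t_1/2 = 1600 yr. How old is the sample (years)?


lambda = ln(2) / t_half = ln(2) / 1600 = 4.332170e-04 /yr
t = -ln(A/A0) / lambda
t = -ln(0.677) / 4.332170e-04
t = 900.44 yr

900.44


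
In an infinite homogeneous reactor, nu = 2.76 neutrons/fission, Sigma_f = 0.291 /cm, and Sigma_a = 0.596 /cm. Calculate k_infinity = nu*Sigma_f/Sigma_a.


k_inf = nu * Sigma_f / Sigma_a
k_inf = 2.76 * 0.291 / 0.596
k_inf = 1.3476

1.3476


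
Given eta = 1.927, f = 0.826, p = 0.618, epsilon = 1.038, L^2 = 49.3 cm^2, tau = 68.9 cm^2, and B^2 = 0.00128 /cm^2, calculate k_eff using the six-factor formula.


k_inf = eta*f*p*eps = 1.927*0.826*0.618*1.038 = 1.021051
P_TNL = 1/(1 + L^2*B^2) = 1/(1 + 49.3*0.00128) = 0.9406417
P_FNL = exp(-B^2*tau) = exp(-0.00128*68.9) = 0.9155851
k_eff = k_inf * P_TNL * P_FNL = 1.021051 * 0.9406417 * 0.9155851
k_eff = 0.87937

0.87937


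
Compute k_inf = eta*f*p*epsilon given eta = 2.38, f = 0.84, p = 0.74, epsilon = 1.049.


k_inf = eta * f * p * epsilon
k_inf = 2.38 * 0.84 * 0.74 * 1.049
k_inf = 1.5519

1.5519


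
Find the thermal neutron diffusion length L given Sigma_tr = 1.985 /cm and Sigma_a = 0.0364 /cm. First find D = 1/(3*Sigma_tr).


D = 1 / (3 * Sigma_tr) = 1 / (3 * 1.985) = 0.1679261 cm
L = sqrt(D / Sigma_a)
L = sqrt(0.1679261 / 0.0364)
L = 2.1479 cm

2.1479


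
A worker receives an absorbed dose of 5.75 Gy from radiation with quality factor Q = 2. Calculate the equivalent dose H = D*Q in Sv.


H = D * Q
H = 5.75 * 2
H = 11.500 Sv

11.500


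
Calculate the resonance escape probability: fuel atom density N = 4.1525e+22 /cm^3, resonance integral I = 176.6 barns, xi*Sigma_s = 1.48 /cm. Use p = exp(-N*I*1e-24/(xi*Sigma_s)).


p = exp(-N * I * 1e-24 / (xi*Sigma_s))
p = exp(-4.1525e+22 * 176.6 * 1e-24 / 1.48)
p = 0.0070485

0.0070485


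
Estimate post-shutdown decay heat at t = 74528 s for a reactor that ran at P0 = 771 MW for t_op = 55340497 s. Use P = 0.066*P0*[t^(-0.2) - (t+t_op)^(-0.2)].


P/P0 = 0.066 * [t^(-0.2) - (t + t_op)^(-0.2)]
P/P0 = 0.066 * [74528^(-0.2) - (74528 + 55340497)^(-0.2)]
P/P0 = 0.066 * [0.1060562 - 0.02826666] = 0.005134110
P = 771 * 0.005134110 = 3.9584 MW

3.9584


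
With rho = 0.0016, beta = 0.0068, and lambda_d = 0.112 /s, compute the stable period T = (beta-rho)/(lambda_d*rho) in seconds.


T = (beta - rho) / (lambda_d * rho)
T = (0.0068 - 0.0016) / (0.112 * 0.0016)
T = 29.018 s

29.018


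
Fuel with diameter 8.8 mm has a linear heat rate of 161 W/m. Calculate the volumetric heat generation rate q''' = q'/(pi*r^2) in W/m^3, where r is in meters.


r = D / 2 / 1000 = 8.8 / 2 / 1000 = 0.0044 m
q''' = q' / (pi * r^2)
q''' = 161 / (pi * 0.0044^2)
q''' = 2.6471e+06 W/m^3

2.6471e+06


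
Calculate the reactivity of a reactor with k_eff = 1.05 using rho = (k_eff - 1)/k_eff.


rho = (k_eff - 1) / k_eff
rho = (1.05 - 1) / 1.05
rho = 0.047619

0.047619


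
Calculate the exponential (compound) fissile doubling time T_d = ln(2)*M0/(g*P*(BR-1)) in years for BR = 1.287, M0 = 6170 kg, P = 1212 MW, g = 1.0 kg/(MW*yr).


Breeding gain G = BR - 1 = 1.287 - 1 = 0.287
Fissile production rate = g * P * G = 1.0 * 1212 * 0.287 = 347.844 kg/yr
T_d = ln(2) * M0 / (g * P * G)
T_d = ln(2) * 6170 / 347.844 = 12.295 yr

12.295


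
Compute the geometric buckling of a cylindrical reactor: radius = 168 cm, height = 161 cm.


B^2 = (2.405/R)^2 + (pi/H)^2
B^2 = (2.405/168)^2 + (pi/161)^2
B^2 = 5.8569e-04 /cm^2

5.8569e-04


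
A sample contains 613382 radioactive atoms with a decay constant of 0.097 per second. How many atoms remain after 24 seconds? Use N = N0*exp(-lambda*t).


N = N0 * exp(-lambda * t)
N = 613382 * exp(-0.097 * 24)
N = 59799

59799


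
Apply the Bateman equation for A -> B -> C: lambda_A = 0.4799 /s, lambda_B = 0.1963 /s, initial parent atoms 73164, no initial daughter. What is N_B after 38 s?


N_B(t) = lambda_A * N_A0 / (lambda_B - lambda_A) * [exp(-lambda_A*t) - exp(-lambda_B*t)]
exp(-0.4799*38) = 1.202594e-08; exp(-0.1963*38) = 5.760017e-04
N_B = 0.4799 * 73164 / (0.1963 - 0.4799) * (1.202594e-08 - 5.760017e-04)
N_B = 71.311

71.311


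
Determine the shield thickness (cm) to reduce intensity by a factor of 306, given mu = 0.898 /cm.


x = ln(factor) / mu
x = ln(306) / 0.898
x = 6.3737 cm

6.3737


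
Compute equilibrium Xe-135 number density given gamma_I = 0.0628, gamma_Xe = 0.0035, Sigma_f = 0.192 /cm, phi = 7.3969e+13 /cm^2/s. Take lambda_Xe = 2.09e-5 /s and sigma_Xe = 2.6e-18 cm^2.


Xe_eq = (gamma_I + gamma_Xe) * Sigma_f * phi / (lambda_Xe + sigma_Xe * phi)
Numerator = (0.0628 + 0.0035) * 0.192 * 7.3969e+13 = 9.415958e+11
Denominator = 2.09e-5 + 2.6e-18 * 7.3969e+13 = 2.132194e-04
Xe_eq = 9.415958e+11 / 2.132194e-04 = 4.4161e+15 /cm^3

4.4161e+15


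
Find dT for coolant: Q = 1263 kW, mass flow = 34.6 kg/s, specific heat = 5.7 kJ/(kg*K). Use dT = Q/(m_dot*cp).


dT = Q / (m_dot * cp)
dT = 1263 / (34.6 * 5.7)
dT = 6.4040 C

6.4040


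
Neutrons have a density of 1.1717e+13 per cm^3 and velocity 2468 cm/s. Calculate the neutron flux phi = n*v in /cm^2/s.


phi = n * v
phi = 1.1717e+13 * 2468
phi = 2.8918e+16 /cm^2/s

2.8918e+16


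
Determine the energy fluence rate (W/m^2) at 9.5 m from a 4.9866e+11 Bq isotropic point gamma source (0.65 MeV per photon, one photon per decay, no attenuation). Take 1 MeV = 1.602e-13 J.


psi = A * E * 1.602e-13 / (4*pi*r^2)
psi = 4.9866e+11 * 0.65 * 1.602e-13 / (4*pi*9.5^2)
psi = 4.5785e-05 W/m^2

4.5785e-05


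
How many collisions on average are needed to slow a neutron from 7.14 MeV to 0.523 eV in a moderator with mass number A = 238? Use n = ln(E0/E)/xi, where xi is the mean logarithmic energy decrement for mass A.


xi = 1 + (A-1)^2/(2A)*ln((A-1)/(A+1)) = 0.008379872 (for A = 238)
n = ln(E0/E) / xi
n = ln(7.14e6 / 0.523) / 0.008379872
n = ln(1.365201e+07) / 0.008379872 = 1960.6

1960.6


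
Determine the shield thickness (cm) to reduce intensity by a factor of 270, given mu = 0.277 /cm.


x = ln(factor) / mu
x = ln(270) / 0.277
x = 20.211 cm

20.211


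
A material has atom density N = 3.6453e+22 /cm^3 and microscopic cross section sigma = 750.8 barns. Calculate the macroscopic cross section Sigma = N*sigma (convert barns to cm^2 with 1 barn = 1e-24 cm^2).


Sigma = N * sigma_barns * 1e-24
Sigma = 3.6453e+22 * 750.8 * 1e-24
Sigma = 27.369 /cm

27.369


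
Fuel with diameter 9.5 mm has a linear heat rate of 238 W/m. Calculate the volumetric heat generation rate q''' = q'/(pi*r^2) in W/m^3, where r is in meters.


r = D / 2 / 1000 = 9.5 / 2 / 1000 = 0.00475 m
q''' = q' / (pi * r^2)
q''' = 238 / (pi * 0.00475^2)
q''' = 3.3577e+06 W/m^3

3.3577e+06


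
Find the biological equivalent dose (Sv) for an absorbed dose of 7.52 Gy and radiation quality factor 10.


H = D * Q
H = 7.52 * 10
H = 75.200 Sv

75.200


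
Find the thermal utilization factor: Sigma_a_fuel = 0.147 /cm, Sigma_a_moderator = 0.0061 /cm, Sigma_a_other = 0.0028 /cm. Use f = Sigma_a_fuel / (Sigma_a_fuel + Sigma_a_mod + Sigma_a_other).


f = Sigma_a_fuel / (Sigma_a_fuel + Sigma_a_mod + Sigma_a_other)
f = 0.147 / (0.147 + 0.0061 + 0.0028)
f = 0.94291

0.94291


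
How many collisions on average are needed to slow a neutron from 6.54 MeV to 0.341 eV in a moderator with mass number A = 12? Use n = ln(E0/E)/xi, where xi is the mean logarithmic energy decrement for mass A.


xi = 1 + (A-1)^2/(2A)*ln((A-1)/(A+1)) = 0.1577690 (for A = 12)
n = ln(E0/E) / xi
n = ln(6.54e6 / 0.341) / 0.1577690
n = ln(1.917889e+07) / 0.1577690 = 106.29

106.29


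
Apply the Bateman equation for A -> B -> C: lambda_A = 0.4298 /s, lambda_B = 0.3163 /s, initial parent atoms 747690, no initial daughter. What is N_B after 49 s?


N_B(t) = lambda_A * N_A0 / (lambda_B - lambda_A) * [exp(-lambda_A*t) - exp(-lambda_B*t)]
exp(-0.4298*49) = 7.139558e-10; exp(-0.3163*49) = 1.857805e-07
N_B = 0.4298 * 747690 / (0.3163 - 0.4298) * (7.139558e-10 - 1.857805e-07)
N_B = 0.52399

0.52399


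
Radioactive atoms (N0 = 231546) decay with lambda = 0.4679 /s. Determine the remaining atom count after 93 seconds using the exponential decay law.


N = N0 * exp(-lambda * t)
N = 231546 * exp(-0.4679 * 93)
N = 2.9271e-14

2.9271e-14


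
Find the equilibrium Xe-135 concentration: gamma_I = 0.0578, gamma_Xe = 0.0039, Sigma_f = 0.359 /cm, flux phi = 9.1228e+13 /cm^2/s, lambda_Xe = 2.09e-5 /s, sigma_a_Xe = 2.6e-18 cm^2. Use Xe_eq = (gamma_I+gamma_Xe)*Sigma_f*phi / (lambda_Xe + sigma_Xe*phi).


Xe_eq = (gamma_I + gamma_Xe) * Sigma_f * phi / (lambda_Xe + sigma_Xe * phi)
Numerator = (0.0578 + 0.0039) * 0.359 * 9.1228e+13 = 2.020728e+12
Denominator = 2.09e-5 + 2.6e-18 * 9.1228e+13 = 2.580928e-04
Xe_eq = 2.020728e+12 / 2.580928e-04 = 7.8295e+15 /cm^3

7.8295e+15


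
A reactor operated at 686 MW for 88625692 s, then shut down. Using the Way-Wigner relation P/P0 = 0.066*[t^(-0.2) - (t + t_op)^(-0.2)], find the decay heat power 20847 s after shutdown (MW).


P/P0 = 0.066 * [t^(-0.2) - (t + t_op)^(-0.2)]
P/P0 = 0.066 * [20847^(-0.2) - (20847 + 88625692)^(-0.2)]
P/P0 = 0.066 * [0.1368331 - 0.02573165] = 0.007332696
P = 686 * 0.007332696 = 5.0302 MW

5.0302


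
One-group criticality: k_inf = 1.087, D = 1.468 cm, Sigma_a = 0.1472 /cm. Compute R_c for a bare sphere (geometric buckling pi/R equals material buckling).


L^2 = D / Sigma_a = 1.468 / 0.1472 = 9.972826 cm^2
B_m^2 = (k_inf - 1) / L^2 = (1.087 - 1) / 9.972826 = 0.008723706 /cm^2
For a bare sphere: B_g = pi/R, so R_c = pi / sqrt(B_m^2)
R_c = pi / sqrt(0.008723706) = 33.636 cm

33.636


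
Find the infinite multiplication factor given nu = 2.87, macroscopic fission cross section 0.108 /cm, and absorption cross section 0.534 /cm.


k_inf = nu * Sigma_f / Sigma_a
k_inf = 2.87 * 0.108 / 0.534
k_inf = 0.58045

0.58045


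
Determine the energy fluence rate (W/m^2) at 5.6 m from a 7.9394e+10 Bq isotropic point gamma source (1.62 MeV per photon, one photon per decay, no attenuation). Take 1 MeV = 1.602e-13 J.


psi = A * E * 1.602e-13 / (4*pi*r^2)
psi = 7.9394e+10 * 1.62 * 1.602e-13 / (4*pi*5.6^2)
psi = 5.2285e-05 W/m^2

5.2285e-05


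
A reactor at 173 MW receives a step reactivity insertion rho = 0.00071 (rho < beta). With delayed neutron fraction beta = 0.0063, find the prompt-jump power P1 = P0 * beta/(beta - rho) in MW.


P1/P0 = beta / (beta - rho)
P1/P0 = 0.0063 / (0.0063 - 0.00071) = 1.127013
P1 = 173 * 1.127013 = 194.97 MW

194.97


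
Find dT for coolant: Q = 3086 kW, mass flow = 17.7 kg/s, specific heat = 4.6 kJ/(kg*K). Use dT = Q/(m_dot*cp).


dT = Q / (m_dot * cp)
dT = 3086 / (17.7 * 4.6)
dT = 37.902 C

37.902


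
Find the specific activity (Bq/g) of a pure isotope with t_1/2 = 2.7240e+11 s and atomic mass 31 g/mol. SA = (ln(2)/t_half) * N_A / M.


lambda = ln(2) / t_half = ln(2) / 2.7240e+11 = 2.544593e-12 /s
SA = lambda * N_A / M
SA = 2.544593e-12 * 6.022e23 / 31
SA = 4.9431e+10 Bq/g

4.9431e+10


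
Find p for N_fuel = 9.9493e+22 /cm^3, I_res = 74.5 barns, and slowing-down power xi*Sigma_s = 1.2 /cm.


p = exp(-N * I * 1e-24 / (xi*Sigma_s))
p = exp(-9.9493e+22 * 74.5 * 1e-24 / 1.2)
p = 0.0020769

0.0020769


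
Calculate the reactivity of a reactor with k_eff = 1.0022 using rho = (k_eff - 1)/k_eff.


rho = (k_eff - 1) / k_eff
rho = (1.0022 - 1) / 1.0022
rho = 0.0021952

0.0021952


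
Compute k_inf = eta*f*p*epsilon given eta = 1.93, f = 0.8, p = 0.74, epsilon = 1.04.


k_inf = eta * f * p * epsilon
k_inf = 1.93 * 0.8 * 0.74 * 1.04
k_inf = 1.1883

1.1883


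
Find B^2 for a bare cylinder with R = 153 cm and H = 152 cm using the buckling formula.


B^2 = (2.405/R)^2 + (pi/H)^2
B^2 = (2.405/153)^2 + (pi/152)^2
B^2 = 6.7427e-04 /cm^2

6.7427e-04


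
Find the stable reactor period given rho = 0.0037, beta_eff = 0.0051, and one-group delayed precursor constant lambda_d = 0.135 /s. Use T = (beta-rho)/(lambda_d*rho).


T = (beta - rho) / (lambda_d * rho)
T = (0.0051 - 0.0037) / (0.135 * 0.0037)
T = 2.8028 s

2.8028


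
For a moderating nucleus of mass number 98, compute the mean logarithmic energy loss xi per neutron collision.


xi = 1 + (A-1)^2/(2A) * ln((A-1)/(A+1))
xi = 1 + (98-1)^2/(2*98) * ln((98-1)/(98 +1))
xi = 0.020270

0.020270


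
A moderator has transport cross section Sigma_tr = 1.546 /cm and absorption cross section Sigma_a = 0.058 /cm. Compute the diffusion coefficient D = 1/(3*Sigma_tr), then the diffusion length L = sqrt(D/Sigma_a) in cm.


D = 1 / (3 * Sigma_tr) = 1 / (3 * 1.546) = 0.2156102 cm
L = sqrt(D / Sigma_a)
L = sqrt(0.2156102 / 0.058)
L = 1.9281 cm

1.9281


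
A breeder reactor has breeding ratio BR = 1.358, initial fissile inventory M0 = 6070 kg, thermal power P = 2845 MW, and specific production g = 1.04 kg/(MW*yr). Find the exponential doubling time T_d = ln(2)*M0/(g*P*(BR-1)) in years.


Breeding gain G = BR - 1 = 1.358 - 1 = 0.358
Fissile production rate = g * P * G = 1.04 * 2845 * 0.358 = 1059.2504 kg/yr
T_d = ln(2) * M0 / (g * P * G)
T_d = ln(2) * 6070 / 1059.2504 = 3.9721 yr

3.9721


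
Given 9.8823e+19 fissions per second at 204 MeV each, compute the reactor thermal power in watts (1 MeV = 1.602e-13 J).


P = fission_rate * E_MeV * 1.602e-13
P = 9.8823e+19 * 204 * 1.602e-13
P = 3.2296e+09 W

3.2296e+09


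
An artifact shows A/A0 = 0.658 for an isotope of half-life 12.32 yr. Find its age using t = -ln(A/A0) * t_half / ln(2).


lambda = ln(2) / t_half = ln(2) / 12.32 = 0.05626195 /yr
t = -ln(A/A0) / lambda
t = -ln(0.658) / 0.05626195
t = 7.4393 yr

7.4393


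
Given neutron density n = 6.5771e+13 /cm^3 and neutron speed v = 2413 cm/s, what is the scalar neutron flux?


phi = n * v
phi = 6.5771e+13 * 2413
phi = 1.5871e+17 /cm^2/s

1.5871e+17


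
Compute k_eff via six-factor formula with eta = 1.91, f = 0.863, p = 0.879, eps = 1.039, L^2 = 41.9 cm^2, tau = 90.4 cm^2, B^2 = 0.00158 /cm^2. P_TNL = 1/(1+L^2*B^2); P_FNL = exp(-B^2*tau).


k_inf = eta*f*p*eps = 1.91*0.863*0.879*1.039 = 1.505388
P_TNL = 1/(1 + L^2*B^2) = 1/(1 + 41.9*0.00158) = 0.9379086
P_FNL = exp(-B^2*tau) = exp(-0.00158*90.4) = 0.8668997
k_eff = k_inf * P_TNL * P_FNL = 1.505388 * 0.9379086 * 0.8668997
k_eff = 1.2240

1.2240


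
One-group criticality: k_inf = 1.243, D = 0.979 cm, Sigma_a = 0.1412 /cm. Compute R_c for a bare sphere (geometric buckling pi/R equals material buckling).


L^2 = D / Sigma_a = 0.979 / 0.1412 = 6.933428 cm^2
B_m^2 = (k_inf - 1) / L^2 = (1.243 - 1) / 6.933428 = 0.03504760 /cm^2
For a bare sphere: B_g = pi/R, so R_c = pi / sqrt(B_m^2)
R_c = pi / sqrt(0.03504760) = 16.781 cm

16.781


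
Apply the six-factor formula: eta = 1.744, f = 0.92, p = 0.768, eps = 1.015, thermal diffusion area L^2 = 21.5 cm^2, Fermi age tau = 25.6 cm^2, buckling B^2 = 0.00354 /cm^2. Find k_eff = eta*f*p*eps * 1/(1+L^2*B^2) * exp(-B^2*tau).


k_inf = eta*f*p*eps = 1.744*0.92*0.768*1.015 = 1.250724
P_TNL = 1/(1 + L^2*B^2) = 1/(1 + 21.5*0.00354) = 0.9292730
P_FNL = exp(-B^2*tau) = exp(-0.00354*25.6) = 0.9133611
k_eff = k_inf * P_TNL * P_FNL = 1.250724 * 0.9292730 * 0.9133611
k_eff = 1.0616

1.0616


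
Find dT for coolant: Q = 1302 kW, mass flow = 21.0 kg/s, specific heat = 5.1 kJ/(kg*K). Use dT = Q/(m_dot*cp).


dT = Q / (m_dot * cp)
dT = 1302 / (21.0 * 5.1)
dT = 12.157 C

12.157


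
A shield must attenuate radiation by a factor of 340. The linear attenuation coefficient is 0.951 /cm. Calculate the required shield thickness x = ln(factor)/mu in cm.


x = ln(factor) / mu
x = ln(340) / 0.951
x = 6.1293 cm

6.1293


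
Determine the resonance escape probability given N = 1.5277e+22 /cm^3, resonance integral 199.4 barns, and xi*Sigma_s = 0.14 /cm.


p = exp(-N * I * 1e-24 / (xi*Sigma_s))
p = exp(-1.5277e+22 * 199.4 * 1e-24 / 0.14)
p = 3.5503e-10

3.5503e-10


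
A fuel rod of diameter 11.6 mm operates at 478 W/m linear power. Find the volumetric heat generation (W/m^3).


r = D / 2 / 1000 = 11.6 / 2 / 1000 = 0.0058 m
q''' = q' / (pi * r^2)
q''' = 478 / (pi * 0.0058^2)
q''' = 4.5230e+06 W/m^3

4.5230e+06


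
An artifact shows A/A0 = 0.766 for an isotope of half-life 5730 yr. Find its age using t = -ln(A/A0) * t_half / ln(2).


lambda = ln(2) / t_half = ln(2) / 5730 = 1.209681e-04 /yr
t = -ln(A/A0) / lambda
t = -ln(0.766) / 1.209681e-04
t = 2203.7 yr

2203.7


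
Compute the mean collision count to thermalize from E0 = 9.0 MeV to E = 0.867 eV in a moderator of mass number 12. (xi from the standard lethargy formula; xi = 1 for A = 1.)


xi = 1 + (A-1)^2/(2A)*ln((A-1)/(A+1)) = 0.1577690 (for A = 12)
n = ln(E0/E) / xi
n = ln(9.0e6 / 0.867) / 0.1577690
n = ln(1.038062e+07) / 0.1577690 = 102.40

102.40


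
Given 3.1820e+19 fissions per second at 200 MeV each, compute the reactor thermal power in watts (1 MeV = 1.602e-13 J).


P = fission_rate * E_MeV * 1.602e-13
P = 3.1820e+19 * 200 * 1.602e-13
P = 1.0195e+09 W

1.0195e+09


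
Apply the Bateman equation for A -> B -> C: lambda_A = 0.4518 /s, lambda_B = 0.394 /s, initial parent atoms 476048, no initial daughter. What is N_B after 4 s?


N_B(t) = lambda_A * N_A0 / (lambda_B - lambda_A) * [exp(-lambda_A*t) - exp(-lambda_B*t)]
exp(-0.4518*4) = 0.1641130; exp(-0.394*4) = 0.2068006
N_B = 0.4518 * 476048 / (0.394 - 0.4518) * (0.1641130 - 0.2068006)
N_B = 158844

158844


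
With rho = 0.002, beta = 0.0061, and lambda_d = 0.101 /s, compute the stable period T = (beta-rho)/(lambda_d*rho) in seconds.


T = (beta - rho) / (lambda_d * rho)
T = (0.0061 - 0.002) / (0.101 * 0.002)
T = 20.297 s

20.297


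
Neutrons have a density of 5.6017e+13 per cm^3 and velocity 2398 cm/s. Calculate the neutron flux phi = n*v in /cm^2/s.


phi = n * v
phi = 5.6017e+13 * 2398
phi = 1.3433e+17 /cm^2/s

1.3433e+17


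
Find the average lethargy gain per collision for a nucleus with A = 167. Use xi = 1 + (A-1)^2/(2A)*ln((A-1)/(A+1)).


xi = 1 + (A-1)^2/(2A) * ln((A-1)/(A+1))
xi = 1 + (167-1)^2/(2*167) * ln((167-1)/(167 +1))
xi = 0.011928

0.011928


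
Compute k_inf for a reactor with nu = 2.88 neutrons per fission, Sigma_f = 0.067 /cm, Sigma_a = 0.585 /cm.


k_inf = nu * Sigma_f / Sigma_a
k_inf = 2.88 * 0.067 / 0.585
k_inf = 0.32985

0.32985


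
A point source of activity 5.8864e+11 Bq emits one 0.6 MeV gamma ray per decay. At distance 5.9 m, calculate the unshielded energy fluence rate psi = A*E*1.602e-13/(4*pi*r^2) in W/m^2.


psi = A * E * 1.602e-13 / (4*pi*r^2)
psi = 5.8864e+11 * 0.6 * 1.602e-13 / (4*pi*5.9^2)
psi = 1.2935e-04 W/m^2

1.2935e-04


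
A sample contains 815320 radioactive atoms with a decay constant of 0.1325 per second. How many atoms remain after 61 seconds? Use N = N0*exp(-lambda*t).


N = N0 * exp(-lambda * t)
N = 815320 * exp(-0.1325 * 61)
N = 251.85

251.85


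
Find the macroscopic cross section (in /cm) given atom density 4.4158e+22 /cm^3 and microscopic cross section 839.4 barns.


Sigma = N * sigma_barns * 1e-24
Sigma = 4.4158e+22 * 839.4 * 1e-24
Sigma = 37.066 /cm

37.066


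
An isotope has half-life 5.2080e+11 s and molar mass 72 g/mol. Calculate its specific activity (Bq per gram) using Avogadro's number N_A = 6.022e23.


lambda = ln(2) / t_half = ln(2) / 5.2080e+11 = 1.330928e-12 /s
SA = lambda * N_A / M
SA = 1.330928e-12 * 6.022e23 / 72
SA = 1.1132e+10 Bq/g

1.1132e+10
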